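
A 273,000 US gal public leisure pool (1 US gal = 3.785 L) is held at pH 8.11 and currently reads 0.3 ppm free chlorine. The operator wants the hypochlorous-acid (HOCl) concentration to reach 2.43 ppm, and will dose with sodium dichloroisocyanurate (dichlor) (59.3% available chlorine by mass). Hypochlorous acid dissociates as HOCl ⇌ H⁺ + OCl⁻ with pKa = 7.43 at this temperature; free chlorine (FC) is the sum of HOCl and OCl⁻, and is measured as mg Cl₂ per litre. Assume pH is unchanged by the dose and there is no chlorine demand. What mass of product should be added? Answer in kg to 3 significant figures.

Volume: 273,000 US gal × 3.785 L/gal = 1,033,305 L.
[OCl⁻]/[HOCl] = 10^(pH − pKa) = 10^(8.11 − 7.43) = 4.786; fraction as HOCl = 1/(1 + 4.786) = 0.1728.
Free chlorine required for 2.43 ppm HOCl: 2.43 / 0.1728 = 14.06 ppm.
FC to add: 14.06 − 0.3 = 13.76 mg/L as Cl₂.
Cl₂ equivalent: 13.76 mg/L × 1,033,305 L = 14,220 g.
Product at 59.3% available Cl: 14,220 / 0.593 = 23,980 g.

24.0 kg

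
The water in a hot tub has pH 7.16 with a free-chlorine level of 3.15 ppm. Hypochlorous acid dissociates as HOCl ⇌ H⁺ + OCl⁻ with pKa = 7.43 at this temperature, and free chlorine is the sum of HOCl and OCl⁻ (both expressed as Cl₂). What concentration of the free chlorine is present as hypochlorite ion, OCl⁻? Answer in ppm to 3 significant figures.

[OCl⁻]/[HOCl] = 10^(pH − pKa) = 10^(7.16 − 7.43) = 10^-0.27 = 0.537.
Fraction as HOCl = 1 / (1 + 0.537) = 0.6506.
OCl⁻ = (1 − 0.6506) × 3.15 ppm = 1.101 ppm.

1.10 ppm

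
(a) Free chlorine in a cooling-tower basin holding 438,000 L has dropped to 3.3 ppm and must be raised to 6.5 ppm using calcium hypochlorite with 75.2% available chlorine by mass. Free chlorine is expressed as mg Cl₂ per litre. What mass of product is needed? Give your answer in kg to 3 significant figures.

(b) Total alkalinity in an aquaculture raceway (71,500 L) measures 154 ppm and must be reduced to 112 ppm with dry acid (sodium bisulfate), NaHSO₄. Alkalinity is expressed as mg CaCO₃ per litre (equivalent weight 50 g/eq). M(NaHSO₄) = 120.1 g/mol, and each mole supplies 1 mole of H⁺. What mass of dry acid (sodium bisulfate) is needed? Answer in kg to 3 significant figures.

(a) 1.86 kg; (b) 7.21 kg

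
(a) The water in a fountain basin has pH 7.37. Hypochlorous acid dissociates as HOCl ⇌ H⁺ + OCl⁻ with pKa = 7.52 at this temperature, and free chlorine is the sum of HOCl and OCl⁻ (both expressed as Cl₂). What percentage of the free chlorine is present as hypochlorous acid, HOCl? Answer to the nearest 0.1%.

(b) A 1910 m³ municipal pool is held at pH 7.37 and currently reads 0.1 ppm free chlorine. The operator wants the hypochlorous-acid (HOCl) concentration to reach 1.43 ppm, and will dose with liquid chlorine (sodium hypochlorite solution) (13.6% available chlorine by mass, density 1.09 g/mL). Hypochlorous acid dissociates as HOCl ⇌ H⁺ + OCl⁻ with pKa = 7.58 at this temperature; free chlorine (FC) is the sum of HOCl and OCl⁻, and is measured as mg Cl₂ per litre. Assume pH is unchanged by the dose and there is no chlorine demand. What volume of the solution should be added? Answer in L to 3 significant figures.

(a) [OCl⁻]/[HOCl] = 10^(pH − pKa) = 10^(7.37 − 7.52) = 10^-0.15 = 0.7079.
(a) Fraction as HOCl = 1 / (1 + 0.7079) = 0.5855.

(b) Volume: 1910 m³ = 1,910,000 L.
(b) [OCl⁻]/[HOCl] = 10^(pH − pKa) = 10^(7.37 − 7.58) = 0.6166; fraction as HOCl = 1/(1 + 0.6166) = 0.6186.
(b) Free chlorine required for 1.43 ppm HOCl: 1.43 / 0.6186 = 2.312 ppm.
(b) FC to add: 2.312 − 0.1 = 2.212 mg/L as Cl₂.
(b) Cl₂ equivalent: 2.212 mg/L × 1,910,000 L = 4224 g.
(b) Product at 13.6% available Cl: 4224 / 0.136 = 31,060 g.
(b) Volume: 31,060 g ÷ 1.09 g/mL = 28,500 mL.

(a) 58.5%; (b) 28.5 L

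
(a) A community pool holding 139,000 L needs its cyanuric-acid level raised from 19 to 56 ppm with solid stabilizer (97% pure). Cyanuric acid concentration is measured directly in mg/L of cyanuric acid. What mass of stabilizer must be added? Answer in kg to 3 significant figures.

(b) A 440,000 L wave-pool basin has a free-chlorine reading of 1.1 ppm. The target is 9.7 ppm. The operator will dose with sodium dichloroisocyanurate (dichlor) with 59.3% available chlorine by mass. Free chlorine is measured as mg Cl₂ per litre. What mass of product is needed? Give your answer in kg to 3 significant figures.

(a) 5.30 kg; (b) 6.38 kg

(a) CYA to add: (56 − 19) = 37 mg/L × 139,000 L = 5143 g cyanuric acid.
(a) At 97% purity: 5143 / 0.97 = 5302 g product.

(b) Chlorine deficit: 9.7 − 1.1 = 8.6 ppm = 8.6 mg/L as Cl₂.
(b) Cl₂ equivalent needed: 8.6 mg/L × 440,000 L = 3,784,000 mg = 3784 g.
(b) Product at 59.3% available chlorine: 3784 / 0.593 = 6381 g.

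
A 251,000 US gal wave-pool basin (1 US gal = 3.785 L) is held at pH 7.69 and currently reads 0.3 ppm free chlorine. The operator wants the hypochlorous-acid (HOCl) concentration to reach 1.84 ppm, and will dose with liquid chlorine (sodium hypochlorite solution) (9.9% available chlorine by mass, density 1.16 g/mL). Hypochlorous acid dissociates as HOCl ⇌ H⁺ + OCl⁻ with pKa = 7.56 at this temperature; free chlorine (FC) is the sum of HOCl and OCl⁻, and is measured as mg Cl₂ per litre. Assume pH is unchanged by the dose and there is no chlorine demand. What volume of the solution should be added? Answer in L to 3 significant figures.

33.3 L

Volume: 251,000 US gal × 3.785 L/gal = 950,035 L.
[OCl⁻]/[HOCl] = 10^(pH − pKa) = 10^(7.69 − 7.56) = 1.349; fraction as HOCl = 1/(1 + 1.349) = 0.4257.
Free chlorine required for 1.84 ppm HOCl: 1.84 / 0.4257 = 4.322 ppm.
FC to add: 4.322 − 0.3 = 4.022 mg/L as Cl₂.
Cl₂ equivalent: 4.022 mg/L × 950,035 L = 3821 g.
Product at 9.9% available Cl: 3821 / 0.099 = 38,600 g.
Volume: 38,600 g ÷ 1.16 g/mL = 33,270 mL.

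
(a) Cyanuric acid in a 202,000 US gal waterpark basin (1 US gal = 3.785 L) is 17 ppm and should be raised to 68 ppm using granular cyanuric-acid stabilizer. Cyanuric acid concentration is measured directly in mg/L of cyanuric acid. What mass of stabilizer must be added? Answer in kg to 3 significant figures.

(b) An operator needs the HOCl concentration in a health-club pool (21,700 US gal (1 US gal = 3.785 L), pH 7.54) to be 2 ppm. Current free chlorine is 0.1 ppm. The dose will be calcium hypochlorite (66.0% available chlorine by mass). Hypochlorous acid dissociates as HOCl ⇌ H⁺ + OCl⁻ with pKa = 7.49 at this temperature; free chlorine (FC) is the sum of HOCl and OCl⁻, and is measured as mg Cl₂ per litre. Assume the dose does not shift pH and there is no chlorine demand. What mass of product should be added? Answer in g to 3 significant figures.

(a) 39.0 kg; (b) 516 g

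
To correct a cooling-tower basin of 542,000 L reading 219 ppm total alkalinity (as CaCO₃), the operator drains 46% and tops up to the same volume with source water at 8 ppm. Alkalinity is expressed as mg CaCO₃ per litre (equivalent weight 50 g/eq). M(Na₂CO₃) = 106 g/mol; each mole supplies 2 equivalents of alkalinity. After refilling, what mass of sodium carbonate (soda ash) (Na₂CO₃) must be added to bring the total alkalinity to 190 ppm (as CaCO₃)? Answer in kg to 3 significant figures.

39.1 kg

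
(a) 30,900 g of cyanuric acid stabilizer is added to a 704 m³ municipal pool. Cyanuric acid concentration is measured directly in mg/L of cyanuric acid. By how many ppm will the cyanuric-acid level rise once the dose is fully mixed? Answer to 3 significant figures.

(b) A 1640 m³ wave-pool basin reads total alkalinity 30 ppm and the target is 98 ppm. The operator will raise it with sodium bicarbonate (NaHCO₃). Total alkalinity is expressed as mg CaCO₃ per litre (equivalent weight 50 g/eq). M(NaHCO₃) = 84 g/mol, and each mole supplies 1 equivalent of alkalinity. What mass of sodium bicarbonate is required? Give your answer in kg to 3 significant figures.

(a) 43.9 ppm; (b) 187 kg

(a) Volume: 704 m³ = 704,000 L.
(a) Rise: 30,900 g / 704,000 L × 1000 = 43.89 mg/L.

(b) Volume: 1640 m³ = 1,640,000 L.
(b) Alkalinity to add: (98 − 30) = 68 mg/L as CaCO₃ × 1,640,000 L = 111,500 g as CaCO₃.
(b) Equivalents: 111,500 g ÷ 50 g/eq = 2230 eq.
(b) NaHCO₃ supplies 1 eq per mole → 2230 mol.
(b) Mass: 2230 mol × 84 g/mol = 187,400 g.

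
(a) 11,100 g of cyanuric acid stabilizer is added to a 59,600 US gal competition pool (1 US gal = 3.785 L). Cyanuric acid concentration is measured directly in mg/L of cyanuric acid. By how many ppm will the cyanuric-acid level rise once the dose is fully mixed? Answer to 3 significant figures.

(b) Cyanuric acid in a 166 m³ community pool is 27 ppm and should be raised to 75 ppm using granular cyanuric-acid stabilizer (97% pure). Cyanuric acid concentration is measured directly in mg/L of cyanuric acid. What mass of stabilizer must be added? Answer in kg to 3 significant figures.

(a) 49.2 ppm; (b) 8.21 kg

(a) Volume: 59,600 US gal × 3.785 L/gal = 225,586 L.
(a) Rise: 11,100 g / 225,586 L × 1000 = 49.21 mg/L.

(b) Volume: 166 m³ = 166,000 L.
(b) CYA to add: (75 − 27) = 48 mg/L × 166,000 L = 7968 g cyanuric acid.
(b) At 97% purity: 7968 / 0.97 = 8214 g product.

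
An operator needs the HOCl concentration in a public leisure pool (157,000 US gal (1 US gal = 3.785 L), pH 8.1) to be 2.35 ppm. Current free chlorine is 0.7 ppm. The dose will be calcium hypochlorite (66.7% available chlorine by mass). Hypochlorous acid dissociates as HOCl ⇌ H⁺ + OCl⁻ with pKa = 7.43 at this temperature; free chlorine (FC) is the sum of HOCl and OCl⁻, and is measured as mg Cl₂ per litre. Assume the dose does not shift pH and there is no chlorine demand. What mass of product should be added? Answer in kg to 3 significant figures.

Volume: 157,000 US gal × 3.785 L/gal = 594,245 L.
[OCl⁻]/[HOCl] = 10^(pH − pKa) = 10^(8.1 − 7.43) = 4.677; fraction as HOCl = 1/(1 + 4.677) = 0.1761.
Free chlorine required for 2.35 ppm HOCl: 2.35 / 0.1761 = 13.34 ppm.
FC to add: 13.34 − 0.7 = 12.64 mg/L as Cl₂.
Cl₂ equivalent: 12.64 mg/L × 594,245 L = 7512 g.
Product at 66.7% available Cl: 7512 / 0.667 = 11,260 g.

11.3 kg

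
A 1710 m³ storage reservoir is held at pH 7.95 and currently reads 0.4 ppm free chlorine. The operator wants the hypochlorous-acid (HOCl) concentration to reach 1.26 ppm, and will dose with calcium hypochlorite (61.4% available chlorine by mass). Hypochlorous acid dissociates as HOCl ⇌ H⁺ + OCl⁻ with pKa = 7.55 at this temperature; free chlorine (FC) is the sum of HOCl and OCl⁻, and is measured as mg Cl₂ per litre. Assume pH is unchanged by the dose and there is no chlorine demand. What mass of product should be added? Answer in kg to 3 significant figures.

Volume: 1710 m³ = 1,710,000 L.
[OCl⁻]/[HOCl] = 10^(pH − pKa) = 10^(7.95 − 7.55) = 2.512; fraction as HOCl = 1/(1 + 2.512) = 0.2847.
Free chlorine required for 1.26 ppm HOCl: 1.26 / 0.2847 = 4.425 ppm.
FC to add: 4.425 − 0.4 = 4.025 mg/L as Cl₂.
Cl₂ equivalent: 4.025 mg/L × 1,710,000 L = 6883 g.
Product at 61.4% available Cl: 6883 / 0.614 = 11,210 g.

11.2 kg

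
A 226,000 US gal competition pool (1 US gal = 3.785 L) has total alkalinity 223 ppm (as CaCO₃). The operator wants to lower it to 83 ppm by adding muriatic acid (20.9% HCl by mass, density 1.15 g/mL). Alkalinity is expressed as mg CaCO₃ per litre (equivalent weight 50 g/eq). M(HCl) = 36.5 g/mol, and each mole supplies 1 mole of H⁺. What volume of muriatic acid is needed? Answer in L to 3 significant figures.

Volume: 226,000 US gal × 3.785 L/gal = 855,410 L.
Alkalinity to neutralize: (223 − 83) = 140 mg/L as CaCO₃ × 855,410 L = 119,800 g as CaCO₃.
Equivalents of H⁺ required: 119,800 ÷ 50 g/eq = 2395 eq = 2395 mol HCl.
Mass of HCl: 2395 × 36.5 = 87,420 g.
Mass of 20.9% solution: 87,420 / 0.209 = 418,300 g.
Volume: 418,300 g ÷ 1.15 g/mL = 363,700 mL.

364 L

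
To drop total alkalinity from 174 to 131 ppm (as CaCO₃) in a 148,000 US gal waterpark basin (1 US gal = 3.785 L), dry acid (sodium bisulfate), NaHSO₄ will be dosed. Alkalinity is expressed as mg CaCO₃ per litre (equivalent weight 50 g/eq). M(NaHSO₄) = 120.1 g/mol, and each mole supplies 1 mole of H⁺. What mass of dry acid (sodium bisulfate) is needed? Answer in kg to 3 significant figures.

57.9 kg

Volume: 148,000 US gal × 3.785 L/gal = 560,180 L.
Alkalinity to neutralize: (174 − 131) = 43 mg/L as CaCO₃ × 560,180 L = 24,090 g as CaCO₃.
Equivalents of H⁺ required: 24,090 ÷ 50 g/eq = 481.8 eq = 481.8 mol NaHSO₄.
Mass of NaHSO₄: 481.8 × 120.1 = 57,860 g.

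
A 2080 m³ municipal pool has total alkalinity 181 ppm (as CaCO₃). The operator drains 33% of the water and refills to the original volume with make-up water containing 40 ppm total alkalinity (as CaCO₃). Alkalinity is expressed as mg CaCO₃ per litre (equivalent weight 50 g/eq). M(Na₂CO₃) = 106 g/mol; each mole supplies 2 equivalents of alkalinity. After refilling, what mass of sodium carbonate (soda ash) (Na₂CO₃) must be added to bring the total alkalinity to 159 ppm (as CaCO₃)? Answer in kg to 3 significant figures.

54.1 kg

Volume: 2080 m³ = 2,080,000 L.
After draining 33% and refilling: 181 × 0.67 + 40 × 0.33 = 134.47 ppm.
Deficit to target: 159 − 134.47 = 24.53 mg/L.
As CaCO₃: 24.53 mg/L × 2,080,000 L = 51,020 g; ÷ 50 g/eq ÷ 2 = 510.2 mol Na₂CO₃.
Mass: 510.2 × 106 = 54,080 g.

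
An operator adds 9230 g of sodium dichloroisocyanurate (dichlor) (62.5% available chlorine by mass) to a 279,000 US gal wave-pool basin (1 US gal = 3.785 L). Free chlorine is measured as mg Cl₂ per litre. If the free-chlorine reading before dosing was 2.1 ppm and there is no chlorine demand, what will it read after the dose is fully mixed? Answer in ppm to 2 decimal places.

7.56 ppm

Volume: 279,000 US gal × 3.785 L/gal = 1,056,015 L.
Available chlorine delivered: 9230 g × 0.625 = 5769 g as Cl₂.
Concentration rise: 5769 g / 1,056,015 L = 5.463 mg/L = 5.46 ppm.
Final FC: 2.1 + 5.46 = 7.56 ppm.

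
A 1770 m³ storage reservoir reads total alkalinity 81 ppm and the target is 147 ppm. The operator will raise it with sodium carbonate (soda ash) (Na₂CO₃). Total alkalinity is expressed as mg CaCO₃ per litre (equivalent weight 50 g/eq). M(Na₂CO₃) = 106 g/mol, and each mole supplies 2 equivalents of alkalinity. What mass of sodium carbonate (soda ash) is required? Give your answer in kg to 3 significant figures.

124 kg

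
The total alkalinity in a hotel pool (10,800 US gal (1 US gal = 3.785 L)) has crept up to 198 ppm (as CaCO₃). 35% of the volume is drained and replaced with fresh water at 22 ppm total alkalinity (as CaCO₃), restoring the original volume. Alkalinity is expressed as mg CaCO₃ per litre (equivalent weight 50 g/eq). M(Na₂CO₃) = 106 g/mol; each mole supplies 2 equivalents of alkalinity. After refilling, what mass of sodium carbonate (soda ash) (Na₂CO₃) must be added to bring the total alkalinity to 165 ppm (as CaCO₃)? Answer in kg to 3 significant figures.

Volume: 10,800 US gal × 3.785 L/gal = 40,878 L.
After draining 35% and refilling: 198 × 0.65 + 22 × 0.35 = 136.4 ppm.
Deficit to target: 165 − 136.4 = 28.6 mg/L.
As CaCO₃: 28.6 mg/L × 40,878 L = 1169 g; ÷ 50 g/eq ÷ 2 = 11.69 mol Na₂CO₃.
Mass: 11.69 × 106 = 1239 g.

1.24 kg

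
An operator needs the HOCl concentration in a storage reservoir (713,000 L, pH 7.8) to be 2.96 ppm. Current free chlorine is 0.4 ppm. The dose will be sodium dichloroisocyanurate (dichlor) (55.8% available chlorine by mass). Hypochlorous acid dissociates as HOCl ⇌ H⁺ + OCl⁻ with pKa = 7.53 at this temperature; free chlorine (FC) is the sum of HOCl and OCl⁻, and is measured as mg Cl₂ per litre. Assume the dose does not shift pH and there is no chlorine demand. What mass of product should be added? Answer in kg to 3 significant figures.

10.3 kg

[OCl⁻]/[HOCl] = 10^(pH − pKa) = 10^(7.8 − 7.53) = 1.862; fraction as HOCl = 1/(1 + 1.862) = 0.3494.
Free chlorine required for 2.96 ppm HOCl: 2.96 / 0.3494 = 8.472 ppm.
FC to add: 8.472 − 0.4 = 8.072 mg/L as Cl₂.
Cl₂ equivalent: 8.072 mg/L × 713,000 L = 5755 g.
Product at 55.8% available Cl: 5755 / 0.558 = 10,310 g.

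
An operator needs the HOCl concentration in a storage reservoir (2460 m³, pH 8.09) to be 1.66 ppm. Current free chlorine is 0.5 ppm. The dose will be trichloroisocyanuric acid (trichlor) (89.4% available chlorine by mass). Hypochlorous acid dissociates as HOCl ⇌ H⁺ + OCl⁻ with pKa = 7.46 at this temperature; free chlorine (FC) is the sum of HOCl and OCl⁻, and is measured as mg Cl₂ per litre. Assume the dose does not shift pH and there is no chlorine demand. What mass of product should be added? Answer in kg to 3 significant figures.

22.7 kg

Volume: 2460 m³ = 2,460,000 L.
[OCl⁻]/[HOCl] = 10^(pH − pKa) = 10^(8.09 − 7.46) = 4.266; fraction as HOCl = 1/(1 + 4.266) = 0.1899.
Free chlorine required for 1.66 ppm HOCl: 1.66 / 0.1899 = 8.741 ppm.
FC to add: 8.741 − 0.5 = 8.241 mg/L as Cl₂.
Cl₂ equivalent: 8.241 mg/L × 2,460,000 L = 20,270 g.
Product at 89.4% available Cl: 20,270 / 0.894 = 22,680 g.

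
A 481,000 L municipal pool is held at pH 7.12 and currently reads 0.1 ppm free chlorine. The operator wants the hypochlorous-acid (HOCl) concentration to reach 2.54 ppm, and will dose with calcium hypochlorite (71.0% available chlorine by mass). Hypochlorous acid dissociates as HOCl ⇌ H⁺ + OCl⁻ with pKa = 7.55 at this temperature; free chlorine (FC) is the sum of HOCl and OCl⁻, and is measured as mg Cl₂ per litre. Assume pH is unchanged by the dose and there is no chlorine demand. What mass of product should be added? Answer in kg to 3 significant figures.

2.29 kg

[OCl⁻]/[HOCl] = 10^(pH − pKa) = 10^(7.12 − 7.55) = 0.3715; fraction as HOCl = 1/(1 + 0.3715) = 0.7291.
Free chlorine required for 2.54 ppm HOCl: 2.54 / 0.7291 = 3.484 ppm.
FC to add: 3.484 − 0.1 = 3.384 mg/L as Cl₂.
Cl₂ equivalent: 3.384 mg/L × 481,000 L = 1628 g.
Product at 71.0% available Cl: 1628 / 0.71 = 2292 g.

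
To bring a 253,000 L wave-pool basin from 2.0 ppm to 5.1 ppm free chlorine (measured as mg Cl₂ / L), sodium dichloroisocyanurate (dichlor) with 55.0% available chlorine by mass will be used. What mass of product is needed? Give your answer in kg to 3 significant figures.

Chlorine deficit: 5.1 − 2.0 = 3.1 ppm = 3.1 mg/L as Cl₂.
Cl₂ equivalent needed: 3.1 mg/L × 253,000 L = 784,300 mg = 784.3 g.
Product at 55.0% available chlorine: 784.3 / 0.55 = 1426 g.

1.43 kg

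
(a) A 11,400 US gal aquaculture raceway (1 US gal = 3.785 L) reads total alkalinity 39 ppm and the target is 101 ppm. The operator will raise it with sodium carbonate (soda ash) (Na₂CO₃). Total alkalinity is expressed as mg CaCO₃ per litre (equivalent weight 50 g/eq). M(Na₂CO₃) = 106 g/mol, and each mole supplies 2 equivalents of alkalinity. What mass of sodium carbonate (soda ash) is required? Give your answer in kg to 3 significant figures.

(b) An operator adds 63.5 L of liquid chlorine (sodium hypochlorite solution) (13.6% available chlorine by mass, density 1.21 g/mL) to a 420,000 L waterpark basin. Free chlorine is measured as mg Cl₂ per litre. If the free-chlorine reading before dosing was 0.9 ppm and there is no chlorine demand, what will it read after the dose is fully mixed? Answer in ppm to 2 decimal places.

(a) Volume: 11,400 US gal × 3.785 L/gal = 43,149 L.
(a) Alkalinity to add: (101 − 39) = 62 mg/L as CaCO₃ × 43,149 L = 2675 g as CaCO₃.
(a) Equivalents: 2675 g ÷ 50 g/eq = 53.5 eq.
(a) Each mole of Na₂CO₃ supplies 2 eq, so 53.5 / 2 = 26.75 mol.
(a) Mass: 26.75 mol × 106 g/mol = 2836 g.

(b) Mass of solution: 63.5 L × 1000 mL/L × 1.21 g/mL = 76,840 g.
(b) Available chlorine delivered: 76,840 g × 0.136 = 10,450 g as Cl₂.
(b) Concentration rise: 10,450 g / 420,000 L = 24.88 mg/L = 24.88 ppm.
(b) Final FC: 0.9 + 24.88 = 25.78 ppm.

(a) 2.84 kg; (b) 25.78 ppm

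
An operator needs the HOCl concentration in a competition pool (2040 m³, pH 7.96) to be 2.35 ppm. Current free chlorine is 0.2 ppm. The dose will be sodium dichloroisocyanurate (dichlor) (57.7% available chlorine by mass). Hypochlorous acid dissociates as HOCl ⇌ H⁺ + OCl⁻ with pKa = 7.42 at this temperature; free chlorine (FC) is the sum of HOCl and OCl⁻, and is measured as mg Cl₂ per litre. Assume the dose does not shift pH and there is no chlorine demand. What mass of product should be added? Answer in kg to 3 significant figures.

36.4 kg

Volume: 2040 m³ = 2,040,000 L.
[OCl⁻]/[HOCl] = 10^(pH − pKa) = 10^(7.96 − 7.42) = 3.467; fraction as HOCl = 1/(1 + 3.467) = 0.2238.
Free chlorine required for 2.35 ppm HOCl: 2.35 / 0.2238 = 10.5 ppm.
FC to add: 10.5 − 0.2 = 10.3 mg/L as Cl₂.
Cl₂ equivalent: 10.3 mg/L × 2,040,000 L = 21,010 g.
Product at 57.7% available Cl: 21,010 / 0.577 = 36,410 g.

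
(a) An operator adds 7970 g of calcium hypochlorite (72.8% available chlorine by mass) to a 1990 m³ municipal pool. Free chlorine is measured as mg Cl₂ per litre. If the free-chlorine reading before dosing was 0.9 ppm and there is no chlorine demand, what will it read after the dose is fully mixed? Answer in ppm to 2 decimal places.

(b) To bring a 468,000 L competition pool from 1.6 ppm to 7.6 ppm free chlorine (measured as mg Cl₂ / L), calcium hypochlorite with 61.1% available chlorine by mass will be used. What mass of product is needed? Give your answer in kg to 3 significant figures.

(a) Volume: 1990 m³ = 1,990,000 L.
(a) Available chlorine delivered: 7970 g × 0.728 = 5802 g as Cl₂.
(a) Concentration rise: 5802 g / 1,990,000 L = 2.916 mg/L = 2.92 ppm.
(a) Final FC: 0.9 + 2.92 = 3.82 ppm.

(b) Chlorine deficit: 7.6 − 1.6 = 6 ppm = 6 mg/L as Cl₂.
(b) Cl₂ equivalent needed: 6 mg/L × 468,000 L = 2,808,000 mg = 2808 g.
(b) Product at 61.1% available chlorine: 2808 / 0.611 = 4596 g.

(a) 3.82 ppm; (b) 4.60 kg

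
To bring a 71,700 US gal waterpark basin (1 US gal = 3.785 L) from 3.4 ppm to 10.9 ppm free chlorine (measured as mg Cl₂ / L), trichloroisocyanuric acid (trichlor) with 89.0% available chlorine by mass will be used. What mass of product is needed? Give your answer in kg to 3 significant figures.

Volume: 71,700 US gal × 3.785 L/gal = 271,384 L.
Chlorine deficit: 10.9 − 3.4 = 7.5 ppm = 7.5 mg/L as Cl₂.
Cl₂ equivalent needed: 7.5 mg/L × 271,384 L = 2,035,000 mg = 2035 g.
Product at 89.0% available chlorine: 2035 / 0.89 = 2287 g.

2.29 kg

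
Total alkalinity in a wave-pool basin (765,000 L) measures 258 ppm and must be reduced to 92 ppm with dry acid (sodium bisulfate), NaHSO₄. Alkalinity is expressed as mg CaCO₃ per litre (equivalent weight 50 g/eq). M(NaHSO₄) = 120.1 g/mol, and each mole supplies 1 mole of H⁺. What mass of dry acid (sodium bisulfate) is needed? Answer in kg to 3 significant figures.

305 kg

Alkalinity to neutralize: (258 − 92) = 166 mg/L as CaCO₃ × 765,000 L = 127,000 g as CaCO₃.
Equivalents of H⁺ required: 127,000 ÷ 50 g/eq = 2540 eq = 2540 mol NaHSO₄.
Mass of NaHSO₄: 2540 × 120.1 = 305,000 g.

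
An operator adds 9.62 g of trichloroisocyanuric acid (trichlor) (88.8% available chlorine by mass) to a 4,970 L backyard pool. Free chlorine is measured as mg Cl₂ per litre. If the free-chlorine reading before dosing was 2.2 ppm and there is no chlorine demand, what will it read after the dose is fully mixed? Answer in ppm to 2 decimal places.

3.92 ppm

Available chlorine delivered: 9.62 g × 0.888 = 8.543 g as Cl₂.
Concentration rise: 8.543 g / 4,970 L = 1.719 mg/L = 1.72 ppm.
Final FC: 2.2 + 1.72 = 3.92 ppm.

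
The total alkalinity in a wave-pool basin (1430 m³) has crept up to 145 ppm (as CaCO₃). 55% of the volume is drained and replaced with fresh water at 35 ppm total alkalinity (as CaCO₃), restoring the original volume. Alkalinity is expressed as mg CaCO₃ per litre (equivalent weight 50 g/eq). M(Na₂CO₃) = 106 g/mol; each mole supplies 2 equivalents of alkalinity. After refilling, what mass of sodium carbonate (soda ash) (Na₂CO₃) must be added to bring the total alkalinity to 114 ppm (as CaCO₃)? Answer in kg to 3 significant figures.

Volume: 1430 m³ = 1,430,000 L.
After draining 55% and refilling: 145 × 0.45 + 35 × 0.55 = 84.5 ppm.
Deficit to target: 114 − 84.5 = 29.5 mg/L.
As CaCO₃: 29.5 mg/L × 1,430,000 L = 42,180 g; ÷ 50 g/eq ÷ 2 = 421.9 mol Na₂CO₃.
Mass: 421.9 × 106 = 44,720 g.

44.7 kg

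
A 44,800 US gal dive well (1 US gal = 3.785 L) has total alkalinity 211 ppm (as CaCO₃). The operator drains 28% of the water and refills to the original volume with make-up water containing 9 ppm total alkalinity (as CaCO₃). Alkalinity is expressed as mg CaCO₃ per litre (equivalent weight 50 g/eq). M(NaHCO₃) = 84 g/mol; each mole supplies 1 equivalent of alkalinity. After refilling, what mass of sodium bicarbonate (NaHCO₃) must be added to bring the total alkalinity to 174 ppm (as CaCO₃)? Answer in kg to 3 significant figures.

Volume: 44,800 US gal × 3.785 L/gal = 169,568 L.
After draining 28% and refilling: 211 × 0.72 + 9 × 0.28 = 154.44 ppm.
Deficit to target: 174 − 154.44 = 19.56 mg/L.
As CaCO₃: 19.56 mg/L × 169,568 L = 3317 g; ÷ 50 g/eq ÷ 1 = 66.34 mol NaHCO₃.
Mass: 66.34 × 84 = 5572 g.

5.57 kg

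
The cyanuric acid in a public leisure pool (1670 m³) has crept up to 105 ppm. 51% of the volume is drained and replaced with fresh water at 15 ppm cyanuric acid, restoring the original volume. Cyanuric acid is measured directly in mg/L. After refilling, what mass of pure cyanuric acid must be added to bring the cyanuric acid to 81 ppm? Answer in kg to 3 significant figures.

Volume: 1670 m³ = 1,670,000 L.
After draining 51% and refilling: 105 × 0.49 + 15 × 0.51 = 59.1 ppm.
Deficit to target: 81 − 59.1 = 21.9 mg/L.
Mass: 21.9 mg/L × 1,670,000 L = 36,570 g cyanuric acid.

36.6 kg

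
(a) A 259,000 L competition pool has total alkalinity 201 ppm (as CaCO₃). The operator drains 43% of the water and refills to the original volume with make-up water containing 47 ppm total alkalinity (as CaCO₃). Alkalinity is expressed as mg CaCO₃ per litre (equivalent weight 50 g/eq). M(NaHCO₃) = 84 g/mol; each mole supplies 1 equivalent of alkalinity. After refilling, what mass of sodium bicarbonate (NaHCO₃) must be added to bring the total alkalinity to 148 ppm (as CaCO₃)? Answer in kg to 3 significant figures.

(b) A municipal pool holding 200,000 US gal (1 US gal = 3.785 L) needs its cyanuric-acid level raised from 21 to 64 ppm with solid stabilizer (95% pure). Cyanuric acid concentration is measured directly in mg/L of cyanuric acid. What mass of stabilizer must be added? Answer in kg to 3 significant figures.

(a) After draining 43% and refilling: 201 × 0.57 + 47 × 0.43 = 134.78 ppm.
(a) Deficit to target: 148 − 134.78 = 13.22 mg/L.
(a) As CaCO₃: 13.22 mg/L × 259,000 L = 3424 g; ÷ 50 g/eq ÷ 1 = 68.48 mol NaHCO₃.
(a) Mass: 68.48 × 84 = 5752 g.

(b) Volume: 200,000 US gal × 3.785 L/gal = 757,000 L.
(b) CYA to add: (64 − 21) = 43 mg/L × 757,000 L = 32,550 g cyanuric acid.
(b) At 95% purity: 32,550 / 0.95 = 34,260 g product.

(a) 5.75 kg; (b) 34.3 kg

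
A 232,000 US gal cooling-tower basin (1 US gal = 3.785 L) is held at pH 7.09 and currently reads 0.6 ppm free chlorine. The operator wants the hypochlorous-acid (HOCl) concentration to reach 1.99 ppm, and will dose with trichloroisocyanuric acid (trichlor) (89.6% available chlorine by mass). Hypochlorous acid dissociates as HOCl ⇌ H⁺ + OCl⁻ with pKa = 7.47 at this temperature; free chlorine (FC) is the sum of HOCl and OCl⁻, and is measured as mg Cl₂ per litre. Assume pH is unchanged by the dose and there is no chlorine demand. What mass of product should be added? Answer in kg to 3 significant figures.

2.18 kg

Volume: 232,000 US gal × 3.785 L/gal = 878,120 L.
[OCl⁻]/[HOCl] = 10^(pH − pKa) = 10^(7.09 − 7.47) = 0.4169; fraction as HOCl = 1/(1 + 0.4169) = 0.7058.
Free chlorine required for 1.99 ppm HOCl: 1.99 / 0.7058 = 2.82 ppm.
FC to add: 2.82 − 0.6 = 2.22 mg/L as Cl₂.
Cl₂ equivalent: 2.22 mg/L × 878,120 L = 1949 g.
Product at 89.6% available Cl: 1949 / 0.896 = 2175 g.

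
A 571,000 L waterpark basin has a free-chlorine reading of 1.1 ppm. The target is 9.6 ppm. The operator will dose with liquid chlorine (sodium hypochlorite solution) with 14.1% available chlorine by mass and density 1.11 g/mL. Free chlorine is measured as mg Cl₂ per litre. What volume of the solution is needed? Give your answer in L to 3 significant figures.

Chlorine deficit: 9.6 − 1.1 = 8.5 ppm = 8.5 mg/L as Cl₂.
Cl₂ equivalent needed: 8.5 mg/L × 571,000 L = 4,854,000 mg = 4854 g.
Product at 14.1% available chlorine: 4854 / 0.141 = 34,420 g.
Volume at density 1.11 g/mL: 34,420 g ÷ 1.11 g/mL = 31,010 mL.

31.0 L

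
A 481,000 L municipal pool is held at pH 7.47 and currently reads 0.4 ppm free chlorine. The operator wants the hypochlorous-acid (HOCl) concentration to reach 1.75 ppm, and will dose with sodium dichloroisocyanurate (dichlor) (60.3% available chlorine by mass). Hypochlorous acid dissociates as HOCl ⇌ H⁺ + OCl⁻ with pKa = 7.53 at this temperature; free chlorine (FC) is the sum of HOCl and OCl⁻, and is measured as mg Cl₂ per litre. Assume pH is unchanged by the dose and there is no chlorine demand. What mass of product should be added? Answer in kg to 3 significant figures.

2.29 kg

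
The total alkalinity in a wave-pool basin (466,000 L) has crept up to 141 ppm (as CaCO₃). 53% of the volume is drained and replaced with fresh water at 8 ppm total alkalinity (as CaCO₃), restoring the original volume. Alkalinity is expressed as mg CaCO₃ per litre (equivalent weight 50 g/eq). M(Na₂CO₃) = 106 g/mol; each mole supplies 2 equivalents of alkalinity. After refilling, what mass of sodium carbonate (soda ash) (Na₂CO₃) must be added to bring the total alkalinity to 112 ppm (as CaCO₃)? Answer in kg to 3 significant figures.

After draining 53% and refilling: 141 × 0.47 + 8 × 0.53 = 70.51 ppm.
Deficit to target: 112 − 70.51 = 41.49 mg/L.
As CaCO₃: 41.49 mg/L × 466,000 L = 19,330 g; ÷ 50 g/eq ÷ 2 = 193.3 mol Na₂CO₃.
Mass: 193.3 × 106 = 20,490 g.

20.5 kg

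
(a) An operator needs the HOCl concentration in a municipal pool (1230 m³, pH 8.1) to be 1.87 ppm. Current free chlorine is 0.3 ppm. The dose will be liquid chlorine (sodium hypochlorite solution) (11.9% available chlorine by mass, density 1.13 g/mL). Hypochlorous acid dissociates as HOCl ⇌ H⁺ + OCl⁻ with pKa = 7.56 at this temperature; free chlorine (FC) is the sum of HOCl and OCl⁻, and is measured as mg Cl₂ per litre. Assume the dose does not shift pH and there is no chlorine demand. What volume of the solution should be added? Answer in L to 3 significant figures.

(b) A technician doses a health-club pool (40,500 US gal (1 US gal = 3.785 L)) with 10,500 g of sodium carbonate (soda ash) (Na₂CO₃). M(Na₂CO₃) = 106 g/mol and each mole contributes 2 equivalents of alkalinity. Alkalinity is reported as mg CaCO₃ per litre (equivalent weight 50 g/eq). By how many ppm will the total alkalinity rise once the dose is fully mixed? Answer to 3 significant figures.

(a) Volume: 1230 m³ = 1,230,000 L.
(a) [OCl⁻]/[HOCl] = 10^(pH − pKa) = 10^(8.1 − 7.56) = 3.467; fraction as HOCl = 1/(1 + 3.467) = 0.2238.
(a) Free chlorine required for 1.87 ppm HOCl: 1.87 / 0.2238 = 8.354 ppm.
(a) FC to add: 8.354 − 0.3 = 8.054 mg/L as Cl₂.
(a) Cl₂ equivalent: 8.054 mg/L × 1,230,000 L = 9906 g.
(a) Product at 11.9% available Cl: 9906 / 0.119 = 83,250 g.
(a) Volume: 83,250 g ÷ 1.13 g/mL = 73,670 mL.

(b) Volume: 40,500 US gal × 3.785 L/gal = 153,292 L.
(b) Moles of Na₂CO₃: 10,500 g ÷ 106 g/mol = 99.06 mol → 198.1 eq of alkalinity.
(b) As CaCO₃: 198.1 eq × 50 g/eq = 9906 g.
(b) Rise: 9906 g / 153,292 L × 1000 = 64.62 mg/L.

(a) 73.7 L; (b) 64.6 ppm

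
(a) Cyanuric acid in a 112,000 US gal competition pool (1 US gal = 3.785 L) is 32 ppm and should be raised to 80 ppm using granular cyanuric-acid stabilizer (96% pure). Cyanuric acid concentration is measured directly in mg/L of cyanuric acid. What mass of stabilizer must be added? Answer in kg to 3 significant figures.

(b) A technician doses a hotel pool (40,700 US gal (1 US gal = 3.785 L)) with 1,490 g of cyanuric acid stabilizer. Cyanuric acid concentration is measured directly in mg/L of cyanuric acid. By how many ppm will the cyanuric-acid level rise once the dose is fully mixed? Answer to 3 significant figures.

(a) 21.2 kg; (b) 9.67 ppm

(a) Volume: 112,000 US gal × 3.785 L/gal = 423,920 L.
(a) CYA to add: (80 − 32) = 48 mg/L × 423,920 L = 20,350 g cyanuric acid.
(a) At 96% purity: 20,350 / 0.96 = 21,200 g product.

(b) Volume: 40,700 US gal × 3.785 L/gal = 154,050 L.
(b) Rise: 1,490 g / 154,050 L × 1000 = 9.672 mg/L.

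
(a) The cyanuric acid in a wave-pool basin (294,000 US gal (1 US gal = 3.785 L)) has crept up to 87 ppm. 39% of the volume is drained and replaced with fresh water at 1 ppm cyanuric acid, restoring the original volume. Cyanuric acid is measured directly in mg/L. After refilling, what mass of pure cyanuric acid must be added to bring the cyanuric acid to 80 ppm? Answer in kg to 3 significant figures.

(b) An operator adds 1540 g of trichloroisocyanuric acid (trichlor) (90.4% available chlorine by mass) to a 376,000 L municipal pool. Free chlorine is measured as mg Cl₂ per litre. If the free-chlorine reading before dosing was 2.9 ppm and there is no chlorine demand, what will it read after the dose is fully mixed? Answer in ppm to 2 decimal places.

(a) 29.5 kg; (b) 6.60 ppm

(a) Volume: 294,000 US gal × 3.785 L/gal = 1,112,790 L.
(a) After draining 39% and refilling: 87 × 0.61 + 1 × 0.39 = 53.46 ppm.
(a) Deficit to target: 80 − 53.46 = 26.54 mg/L.
(a) Mass: 26.54 mg/L × 1,112,790 L = 29,530 g cyanuric acid.

(b) Available chlorine delivered: 1540 g × 0.904 = 1392 g as Cl₂.
(b) Concentration rise: 1392 g / 376,000 L = 3.703 mg/L = 3.70 ppm.
(b) Final FC: 2.9 + 3.70 = 6.60 ppm.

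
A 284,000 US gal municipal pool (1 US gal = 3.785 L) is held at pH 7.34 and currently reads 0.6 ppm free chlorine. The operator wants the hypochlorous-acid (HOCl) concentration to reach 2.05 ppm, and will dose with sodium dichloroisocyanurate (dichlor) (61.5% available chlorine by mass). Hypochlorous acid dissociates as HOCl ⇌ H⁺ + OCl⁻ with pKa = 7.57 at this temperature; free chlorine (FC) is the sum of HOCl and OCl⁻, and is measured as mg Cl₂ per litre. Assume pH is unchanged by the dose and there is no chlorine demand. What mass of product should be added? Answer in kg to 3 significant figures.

Volume: 284,000 US gal × 3.785 L/gal = 1,074,940 L.
[OCl⁻]/[HOCl] = 10^(pH − pKa) = 10^(7.34 − 7.57) = 0.5888; fraction as HOCl = 1/(1 + 0.5888) = 0.6294.
Free chlorine required for 2.05 ppm HOCl: 2.05 / 0.6294 = 3.257 ppm.
FC to add: 3.257 − 0.6 = 2.657 mg/L as Cl₂.
Cl₂ equivalent: 2.657 mg/L × 1,074,940 L = 2856 g.
Product at 61.5% available Cl: 2856 / 0.615 = 4644 g.

4.64 kg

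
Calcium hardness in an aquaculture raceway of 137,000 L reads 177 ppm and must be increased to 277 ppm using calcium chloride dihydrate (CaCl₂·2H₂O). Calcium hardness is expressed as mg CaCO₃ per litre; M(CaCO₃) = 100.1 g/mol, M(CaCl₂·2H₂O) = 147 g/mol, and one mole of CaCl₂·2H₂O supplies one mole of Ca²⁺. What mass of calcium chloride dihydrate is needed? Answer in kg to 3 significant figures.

20.1 kg

Hardness to add: (277 − 177) = 100 mg/L as CaCO₃ × 137,000 L = 13,700 g as CaCO₃.
Moles of Ca²⁺ (1 mol Ca²⁺ ≡ 1 mol CaCO₃): 13,700 / 100.1 g/mol = 136.9 mol.
Mass of CaCl₂·2H₂O: 136.9 × 147 = 20,120 g.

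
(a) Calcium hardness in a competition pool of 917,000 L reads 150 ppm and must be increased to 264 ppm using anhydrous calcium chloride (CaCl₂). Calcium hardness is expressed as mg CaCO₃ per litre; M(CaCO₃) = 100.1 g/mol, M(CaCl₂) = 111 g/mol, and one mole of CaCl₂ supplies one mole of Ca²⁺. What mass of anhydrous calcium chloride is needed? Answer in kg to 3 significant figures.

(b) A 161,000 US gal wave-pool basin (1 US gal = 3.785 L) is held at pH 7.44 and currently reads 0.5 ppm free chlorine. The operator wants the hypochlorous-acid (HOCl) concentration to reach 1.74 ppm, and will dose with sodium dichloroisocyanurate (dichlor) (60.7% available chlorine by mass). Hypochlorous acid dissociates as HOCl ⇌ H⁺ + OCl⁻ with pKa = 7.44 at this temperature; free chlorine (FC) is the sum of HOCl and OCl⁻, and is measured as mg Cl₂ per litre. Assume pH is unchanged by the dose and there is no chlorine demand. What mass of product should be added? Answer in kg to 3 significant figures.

(a) Hardness to add: (264 − 150) = 114 mg/L as CaCO₃ × 917,000 L = 104,500 g as CaCO₃.
(a) Moles of Ca²⁺ (1 mol Ca²⁺ ≡ 1 mol CaCO₃): 104,500 / 100.1 g/mol = 1044 mol.
(a) Mass of CaCl₂: 1044 × 111 = 115,900 g.

(b) Volume: 161,000 US gal × 3.785 L/gal = 609,385 L.
(b) [OCl⁻]/[HOCl] = 10^(pH − pKa) = 10^(7.44 − 7.44) = 1; fraction as HOCl = 1/(1 + 1) = 0.5.
(b) Free chlorine required for 1.74 ppm HOCl: 1.74 / 0.5 = 3.48 ppm.
(b) FC to add: 3.48 − 0.5 = 2.98 mg/L as Cl₂.
(b) Cl₂ equivalent: 2.98 mg/L × 609,385 L = 1816 g.
(b) Product at 60.7% available Cl: 1816 / 0.607 = 2992 g.

(a) 116 kg; (b) 2.99 kg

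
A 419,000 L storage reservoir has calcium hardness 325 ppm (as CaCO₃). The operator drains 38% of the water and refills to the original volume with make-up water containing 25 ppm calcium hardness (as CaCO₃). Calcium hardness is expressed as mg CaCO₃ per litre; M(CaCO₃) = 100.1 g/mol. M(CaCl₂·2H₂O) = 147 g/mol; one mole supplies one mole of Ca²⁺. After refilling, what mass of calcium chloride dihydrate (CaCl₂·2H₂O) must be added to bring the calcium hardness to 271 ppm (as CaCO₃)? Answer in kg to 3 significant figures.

36.9 kg

After draining 38% and refilling: 325 × 0.62 + 25 × 0.38 = 211 ppm.
Deficit to target: 271 − 211 = 60 mg/L.
As CaCO₃: 60 mg/L × 419,000 L = 25,140 g; ÷ 100.1 = 251.1 mol Ca²⁺.
Mass: 251.1 × 147 = 36,920 g.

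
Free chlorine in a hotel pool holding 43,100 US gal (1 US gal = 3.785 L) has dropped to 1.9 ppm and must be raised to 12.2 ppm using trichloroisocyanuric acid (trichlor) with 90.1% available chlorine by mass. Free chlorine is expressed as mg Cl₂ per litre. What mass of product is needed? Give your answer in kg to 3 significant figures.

Volume: 43,100 US gal × 3.785 L/gal = 163,134 L.
Chlorine deficit: 12.2 − 1.9 = 10.3 ppm = 10.3 mg/L as Cl₂.
Cl₂ equivalent needed: 10.3 mg/L × 163,134 L = 1,680,000 mg = 1680 g.
Product at 90.1% available chlorine: 1680 / 0.901 = 1865 g.

1.86 kg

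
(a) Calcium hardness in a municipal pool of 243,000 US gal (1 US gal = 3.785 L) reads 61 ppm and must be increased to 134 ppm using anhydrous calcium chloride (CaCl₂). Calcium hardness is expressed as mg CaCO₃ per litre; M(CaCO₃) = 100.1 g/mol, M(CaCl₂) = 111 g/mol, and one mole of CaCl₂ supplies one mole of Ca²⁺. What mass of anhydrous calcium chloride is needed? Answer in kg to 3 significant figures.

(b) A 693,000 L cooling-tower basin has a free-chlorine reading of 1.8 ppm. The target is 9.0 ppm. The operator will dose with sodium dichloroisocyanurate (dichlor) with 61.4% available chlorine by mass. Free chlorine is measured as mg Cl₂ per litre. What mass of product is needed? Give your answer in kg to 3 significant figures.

(a) Volume: 243,000 US gal × 3.785 L/gal = 919,755 L.
(a) Hardness to add: (134 − 61) = 73 mg/L as CaCO₃ × 919,755 L = 67,140 g as CaCO₃.
(a) Moles of Ca²⁺ (1 mol Ca²⁺ ≡ 1 mol CaCO₃): 67,140 / 100.1 g/mol = 670.8 mol.
(a) Mass of CaCl₂: 670.8 × 111 = 74,450 g.

(b) Chlorine deficit: 9.0 − 1.8 = 7.2 ppm = 7.2 mg/L as Cl₂.
(b) Cl₂ equivalent needed: 7.2 mg/L × 693,000 L = 4,990,000 mg = 4990 g.
(b) Product at 61.4% available chlorine: 4990 / 0.614 = 8126 g.

(a) 74.5 kg; (b) 8.13 kg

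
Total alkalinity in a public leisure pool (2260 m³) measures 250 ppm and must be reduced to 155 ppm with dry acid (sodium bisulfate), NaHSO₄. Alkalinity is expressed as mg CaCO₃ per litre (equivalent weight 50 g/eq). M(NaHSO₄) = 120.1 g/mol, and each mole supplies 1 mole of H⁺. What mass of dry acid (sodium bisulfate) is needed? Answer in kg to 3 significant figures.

Volume: 2260 m³ = 2,260,000 L.
Alkalinity to neutralize: (250 − 155) = 95 mg/L as CaCO₃ × 2,260,000 L = 214,700 g as CaCO₃.
Equivalents of H⁺ required: 214,700 ÷ 50 g/eq = 4294 eq = 4294 mol NaHSO₄.
Mass of NaHSO₄: 4294 × 120.1 = 515,700 g.

516 kg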